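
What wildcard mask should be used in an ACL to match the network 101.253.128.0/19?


Subnet mask: 255.255.224.0
Wildcard = 255.255.255.255 - subnet mask
255 - 255 = 0
255 - 255 = 0
255 - 224 = 31
255 - 0 = 255
Wildcard: 0.0.31.255


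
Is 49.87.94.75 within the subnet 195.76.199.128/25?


Subnet network: 195.76.199.128
Test IP AND mask: 49.87.94.0
No, 49.87.94.75 is not in 195.76.199.128/25


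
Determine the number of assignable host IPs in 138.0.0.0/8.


Host bits = 32 - 8 = 24
Total addresses = 2^24 = 16777216
Usable = total - 2 (network and broadcast)
Usable hosts: 16777214


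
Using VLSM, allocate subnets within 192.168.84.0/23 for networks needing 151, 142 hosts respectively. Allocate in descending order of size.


151 hosts -> /24 (254 usable): 192.168.84.0/24
142 hosts -> /24 (254 usable): 192.168.85.0/24
Allocation: 192.168.84.0/24 (151 hosts, 254 usable); 192.168.85.0/24 (142 hosts, 254 usable)


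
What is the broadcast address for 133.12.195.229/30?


Network: 133.12.195.228/30
Host bits = 2
Set all host bits to 1:
Broadcast: 133.12.195.231


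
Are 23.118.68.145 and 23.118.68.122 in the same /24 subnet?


Mask: 255.255.255.0
23.118.68.145 AND mask = 23.118.68.0
23.118.68.122 AND mask = 23.118.68.0
Yes, same subnet (23.118.68.0)


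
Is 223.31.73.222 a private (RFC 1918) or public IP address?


RFC 1918 private ranges:
  10.0.0.0/8 (10.0.0.0 - 10.255.255.255)
  172.16.0.0/12 (172.16.0.0 - 172.31.255.255)
  192.168.0.0/16 (192.168.0.0 - 192.168.255.255)
Public (not in any RFC 1918 range)


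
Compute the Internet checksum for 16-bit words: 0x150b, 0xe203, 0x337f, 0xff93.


Sum all words (with carry folding):
+ 0x150b = 0x150b
+ 0xe203 = 0xf70e
+ 0x337f = 0x2a8e
+ 0xff93 = 0x2a22
One's complement: ~0x2a22
Checksum = 0xd5dd


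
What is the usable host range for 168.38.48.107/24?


Network: 168.38.48.0
Broadcast: 168.38.48.255
First usable = network + 1
Last usable = broadcast - 1
Range: 168.38.48.1 to 168.38.48.254


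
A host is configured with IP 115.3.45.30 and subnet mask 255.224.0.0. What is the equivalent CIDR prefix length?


Binary: 11111111.11100000.00000000.00000000
Count leading 1s
Prefix: /11


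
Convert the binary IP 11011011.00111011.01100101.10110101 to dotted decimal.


11011011 = 219
00111011 = 59
01100101 = 101
10110101 = 181
IP: 219.59.101.181


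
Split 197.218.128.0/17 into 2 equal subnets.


New prefix = 17 + 1 = 18
Each subnet has 16384 addresses
  197.218.128.0/18
  197.218.192.0/18
Subnets: 197.218.128.0/18, 197.218.192.0/18


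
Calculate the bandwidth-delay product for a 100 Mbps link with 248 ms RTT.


BDP = bandwidth * RTT
= 100 Mbps * 248 ms
= 100 * 1e6 * 248 / 1000 bits
= 24800000 bits
= 3100000 bytes
= 3027.3438 KB
BDP = 24800000 bits (3100000 bytes)


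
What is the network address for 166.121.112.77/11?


IP:   10100110.01111001.01110000.01001101
Mask: 11111111.11100000.00000000.00000000
AND operation:
Net:  10100110.01100000.00000000.00000000
Network: 166.96.0.0/11


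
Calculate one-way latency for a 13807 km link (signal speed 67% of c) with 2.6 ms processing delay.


Speed = 0.67 * 3e5 km/s = 201000 km/s
Propagation delay = 13807 / 201000 = 0.0687 s = 68.6915 ms
Processing delay = 2.6 ms
Total one-way latency = 71.2915 ms


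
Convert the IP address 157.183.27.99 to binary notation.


157 = 10011101
183 = 10110111
27 = 00011011
99 = 01100011
Binary: 10011101.10110111.00011011.01100011


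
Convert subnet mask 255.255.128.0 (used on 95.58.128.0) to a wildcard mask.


Subnet mask: 255.255.128.0
Wildcard = 255.255.255.255 - subnet mask
255 - 255 = 0
255 - 255 = 0
255 - 128 = 127
255 - 0 = 255
Wildcard: 0.0.127.255


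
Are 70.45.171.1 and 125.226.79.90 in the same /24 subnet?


Mask: 255.255.255.0
70.45.171.1 AND mask = 70.45.171.0
125.226.79.90 AND mask = 125.226.79.0
No, different subnets (70.45.171.0 vs 125.226.79.0)


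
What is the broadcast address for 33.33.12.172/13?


Network: 33.32.0.0/13
Host bits = 19
Set all host bits to 1:
Broadcast: 33.39.255.255


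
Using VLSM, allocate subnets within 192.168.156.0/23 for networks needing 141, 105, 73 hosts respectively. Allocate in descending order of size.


141 hosts -> /24 (254 usable): 192.168.156.0/24
105 hosts -> /25 (126 usable): 192.168.157.0/25
73 hosts -> /25 (126 usable): 192.168.157.128/25
Allocation: 192.168.156.0/24 (141 hosts, 254 usable); 192.168.157.0/25 (105 hosts, 126 usable); 192.168.157.128/25 (73 hosts, 126 usable)


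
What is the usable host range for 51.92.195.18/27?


Network: 51.92.195.0
Broadcast: 51.92.195.31
First usable = network + 1
Last usable = broadcast - 1
Range: 51.92.195.1 to 51.92.195.30


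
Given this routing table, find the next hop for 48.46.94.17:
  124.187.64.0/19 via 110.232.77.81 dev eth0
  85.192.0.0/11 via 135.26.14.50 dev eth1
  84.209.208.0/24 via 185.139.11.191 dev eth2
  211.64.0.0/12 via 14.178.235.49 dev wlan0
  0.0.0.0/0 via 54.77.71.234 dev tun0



Longest prefix match for 48.46.94.17:
  /19 124.187.64.0: no
  /11 85.192.0.0: no
  /24 84.209.208.0: no
  /12 211.64.0.0: no
  /0 0.0.0.0: MATCH
Selected: next-hop 54.77.71.234 via tun0 (matched /0)


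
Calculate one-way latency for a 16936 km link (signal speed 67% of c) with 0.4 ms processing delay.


Speed = 0.67 * 3e5 km/s = 201000 km/s
Propagation delay = 16936 / 201000 = 0.0843 s = 84.2587 ms
Processing delay = 0.4 ms
Total one-way latency = 84.6587 ms


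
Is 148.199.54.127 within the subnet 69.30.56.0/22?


Subnet network: 69.30.56.0
Test IP AND mask: 148.199.52.0
No, 148.199.54.127 is not in 69.30.56.0/22


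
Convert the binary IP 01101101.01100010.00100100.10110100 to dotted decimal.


01101101 = 109
01100010 = 98
00100100 = 36
10110100 = 180
IP: 109.98.36.180


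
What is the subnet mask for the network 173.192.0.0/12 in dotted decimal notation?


/12 means 12 network bits, 20 host bits
Binary: 11111111111100000000000000000000
Mask: 255.240.0.0


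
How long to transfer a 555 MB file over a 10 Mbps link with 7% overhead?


Effective throughput = 10 * (1 - 7/100) = 9.3 Mbps
File size in Mb = 555 * 8 = 4440 Mb
Time = 4440 / 9.3
Time = 477.4194 seconds


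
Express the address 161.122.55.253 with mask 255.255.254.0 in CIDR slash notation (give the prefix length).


Binary: 11111111.11111111.11111110.00000000
Count leading 1s
Prefix: /23


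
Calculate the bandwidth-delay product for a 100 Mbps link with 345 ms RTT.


BDP = bandwidth * RTT
= 100 Mbps * 345 ms
= 100 * 1e6 * 345 / 1000 bits
= 34500000 bits
= 4312500 bytes
= 4211.4258 KB
BDP = 34500000 bits (4312500 bytes)


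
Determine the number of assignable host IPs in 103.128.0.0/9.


Host bits = 32 - 9 = 23
Total addresses = 2^23 = 8388608
Usable = total - 2 (network and broadcast)
Usable hosts: 8388606


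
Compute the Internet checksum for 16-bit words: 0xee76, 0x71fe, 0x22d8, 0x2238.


Sum all words (with carry folding):
+ 0xee76 = 0xee76
+ 0x71fe = 0x6075
+ 0x22d8 = 0x834d
+ 0x2238 = 0xa585
One's complement: ~0xa585
Checksum = 0x5a7a


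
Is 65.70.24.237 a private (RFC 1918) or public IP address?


RFC 1918 private ranges:
  10.0.0.0/8 (10.0.0.0 - 10.255.255.255)
  172.16.0.0/12 (172.16.0.0 - 172.31.255.255)
  192.168.0.0/16 (192.168.0.0 - 192.168.255.255)
Public (not in any RFC 1918 range)


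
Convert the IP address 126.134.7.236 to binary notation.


126 = 01111110
134 = 10000110
7 = 00000111
236 = 11101100
Binary: 01111110.10000110.00000111.11101100


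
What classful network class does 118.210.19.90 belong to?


First octet: 118
Binary: 01110110
0xxxxxxx -> Class A (1-126)
Class A, default mask 255.0.0.0 (/8)


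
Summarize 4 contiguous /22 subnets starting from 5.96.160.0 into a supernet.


Original prefix: /22
Number of subnets: 4 = 2^2
New prefix = 22 - 2 = 20
Supernet: 5.96.160.0/20


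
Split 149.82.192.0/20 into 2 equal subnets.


New prefix = 20 + 1 = 21
Each subnet has 2048 addresses
  149.82.192.0/21
  149.82.200.0/21
Subnets: 149.82.192.0/21, 149.82.200.0/21


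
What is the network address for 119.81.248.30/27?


IP:   01110111.01010001.11111000.00011110
Mask: 11111111.11111111.11111111.11100000
AND operation:
Net:  01110111.01010001.11111000.00000000
Network: 119.81.248.0/27


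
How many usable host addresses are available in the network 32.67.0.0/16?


Host bits = 32 - 16 = 16
Total addresses = 2^16 = 65536
Usable = total - 2 (network and broadcast)
Usable hosts: 65534


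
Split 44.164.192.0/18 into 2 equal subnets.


New prefix = 18 + 1 = 19
Each subnet has 8192 addresses
  44.164.192.0/19
  44.164.224.0/19
Subnets: 44.164.192.0/19, 44.164.224.0/19


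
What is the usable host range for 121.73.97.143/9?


Network: 121.0.0.0
Broadcast: 121.127.255.255
First usable = network + 1
Last usable = broadcast - 1
Range: 121.0.0.1 to 121.127.255.254


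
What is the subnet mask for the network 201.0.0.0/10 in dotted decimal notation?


/10 means 10 network bits, 22 host bits
Binary: 11111111110000000000000000000000
Mask: 255.192.0.0


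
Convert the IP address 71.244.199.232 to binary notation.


71 = 01000111
244 = 11110100
199 = 11000111
232 = 11101000
Binary: 01000111.11110100.11000111.11101000


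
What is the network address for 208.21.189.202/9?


IP:   11010000.00010101.10111101.11001010
Mask: 11111111.10000000.00000000.00000000
AND operation:
Net:  11010000.00000000.00000000.00000000
Network: 208.0.0.0/9


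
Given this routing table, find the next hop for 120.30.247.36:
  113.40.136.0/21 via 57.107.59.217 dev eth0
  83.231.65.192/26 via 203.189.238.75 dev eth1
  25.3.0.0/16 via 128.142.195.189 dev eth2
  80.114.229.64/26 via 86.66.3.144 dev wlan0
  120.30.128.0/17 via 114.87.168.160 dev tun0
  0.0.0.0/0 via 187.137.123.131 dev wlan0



Longest prefix match for 120.30.247.36:
  /21 113.40.136.0: no
  /26 83.231.65.192: no
  /16 25.3.0.0: no
  /26 80.114.229.64: no
  /17 120.30.128.0: MATCH
  /0 0.0.0.0: MATCH
Selected: next-hop 114.87.168.160 via tun0 (matched /17)


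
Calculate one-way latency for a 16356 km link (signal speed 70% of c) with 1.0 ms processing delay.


Speed = 0.7 * 3e5 km/s = 210000 km/s
Propagation delay = 16356 / 210000 = 0.0779 s = 77.8857 ms
Processing delay = 1.0 ms
Total one-way latency = 78.8857 ms


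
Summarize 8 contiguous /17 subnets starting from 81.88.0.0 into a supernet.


Original prefix: /17
Number of subnets: 8 = 2^3
New prefix = 17 - 3 = 14
Supernet: 81.88.0.0/14


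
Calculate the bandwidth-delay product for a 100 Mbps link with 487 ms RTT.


BDP = bandwidth * RTT
= 100 Mbps * 487 ms
= 100 * 1e6 * 487 / 1000 bits
= 48700000 bits
= 6087500 bytes
= 5944.8242 KB
BDP = 48700000 bits (6087500 bytes)


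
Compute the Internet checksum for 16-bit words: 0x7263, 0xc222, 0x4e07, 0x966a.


Sum all words (with carry folding):
+ 0x7263 = 0x7263
+ 0xc222 = 0x3486
+ 0x4e07 = 0x828d
+ 0x966a = 0x18f8
One's complement: ~0x18f8
Checksum = 0xe707


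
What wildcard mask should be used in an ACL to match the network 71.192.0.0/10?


Subnet mask: 255.192.0.0
Wildcard = 255.255.255.255 - subnet mask
255 - 255 = 0
255 - 192 = 63
255 - 0 = 255
255 - 0 = 255
Wildcard: 0.63.255.255


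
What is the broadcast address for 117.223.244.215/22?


Network: 117.223.244.0/22
Host bits = 10
Set all host bits to 1:
Broadcast: 117.223.247.255


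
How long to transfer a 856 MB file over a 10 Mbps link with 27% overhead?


Effective throughput = 10 * (1 - 27/100) = 7.3 Mbps
File size in Mb = 856 * 8 = 6848 Mb
Time = 6848 / 7.3
Time = 938.0822 seconds


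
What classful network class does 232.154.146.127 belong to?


First octet: 232
Binary: 11101000
1110xxxx -> Class D (224-239)
Class D (multicast), default mask N/A


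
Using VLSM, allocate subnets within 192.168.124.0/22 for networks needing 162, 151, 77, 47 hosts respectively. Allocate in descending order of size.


162 hosts -> /24 (254 usable): 192.168.124.0/24
151 hosts -> /24 (254 usable): 192.168.125.0/24
77 hosts -> /25 (126 usable): 192.168.126.0/25
47 hosts -> /26 (62 usable): 192.168.126.128/26
Allocation: 192.168.124.0/24 (162 hosts, 254 usable); 192.168.125.0/24 (151 hosts, 254 usable); 192.168.126.0/25 (77 hosts, 126 usable); 192.168.126.128/26 (47 hosts, 62 usable)


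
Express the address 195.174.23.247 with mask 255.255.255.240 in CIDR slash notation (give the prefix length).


Binary: 11111111.11111111.11111111.11110000
Count leading 1s
Prefix: /28


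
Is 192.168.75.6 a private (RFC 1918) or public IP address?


RFC 1918 private ranges:
  10.0.0.0/8 (10.0.0.0 - 10.255.255.255)
  172.16.0.0/12 (172.16.0.0 - 172.31.255.255)
  192.168.0.0/16 (192.168.0.0 - 192.168.255.255)
Private (in 192.168.0.0/16)


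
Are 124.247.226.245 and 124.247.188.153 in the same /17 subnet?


Mask: 255.255.128.0
124.247.226.245 AND mask = 124.247.128.0
124.247.188.153 AND mask = 124.247.128.0
Yes, same subnet (124.247.128.0)


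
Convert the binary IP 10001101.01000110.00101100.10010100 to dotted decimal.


10001101 = 141
01000110 = 70
00101100 = 44
10010100 = 148
IP: 141.70.44.148


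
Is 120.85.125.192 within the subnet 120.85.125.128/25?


Subnet network: 120.85.125.128
Test IP AND mask: 120.85.125.128
Yes, 120.85.125.192 is in 120.85.125.128/25


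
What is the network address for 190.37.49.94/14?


IP:   10111110.00100101.00110001.01011110
Mask: 11111111.11111100.00000000.00000000
AND operation:
Net:  10111110.00100100.00000000.00000000
Network: 190.36.0.0/14


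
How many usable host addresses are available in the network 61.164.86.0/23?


Host bits = 32 - 23 = 9
Total addresses = 2^9 = 512
Usable = total - 2 (network and broadcast)
Usable hosts: 510


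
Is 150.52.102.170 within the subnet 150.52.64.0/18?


Subnet network: 150.52.64.0
Test IP AND mask: 150.52.64.0
Yes, 150.52.102.170 is in 150.52.64.0/18


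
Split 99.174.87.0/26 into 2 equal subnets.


New prefix = 26 + 1 = 27
Each subnet has 32 addresses
  99.174.87.0/27
  99.174.87.32/27
Subnets: 99.174.87.0/27, 99.174.87.32/27


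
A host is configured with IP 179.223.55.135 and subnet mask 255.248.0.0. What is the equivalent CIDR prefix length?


Binary: 11111111.11111000.00000000.00000000
Count leading 1s
Prefix: /13


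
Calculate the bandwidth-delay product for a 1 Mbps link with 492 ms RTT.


BDP = bandwidth * RTT
= 1 Mbps * 492 ms
= 1 * 1e6 * 492 / 1000 bits
= 492000 bits
= 61500 bytes
= 60.0586 KB
BDP = 492000 bits (61500 bytes)


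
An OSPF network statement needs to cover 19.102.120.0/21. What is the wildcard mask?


Subnet mask: 255.255.248.0
Wildcard = 255.255.255.255 - subnet mask
255 - 255 = 0
255 - 255 = 0
255 - 248 = 7
255 - 0 = 255
Wildcard: 0.0.7.255


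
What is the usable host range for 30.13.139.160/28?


Network: 30.13.139.160
Broadcast: 30.13.139.175
First usable = network + 1
Last usable = broadcast - 1
Range: 30.13.139.161 to 30.13.139.174


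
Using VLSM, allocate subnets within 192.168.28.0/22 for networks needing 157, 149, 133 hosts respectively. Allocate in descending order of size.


157 hosts -> /24 (254 usable): 192.168.28.0/24
149 hosts -> /24 (254 usable): 192.168.29.0/24
133 hosts -> /24 (254 usable): 192.168.30.0/24
Allocation: 192.168.28.0/24 (157 hosts, 254 usable); 192.168.29.0/24 (149 hosts, 254 usable); 192.168.30.0/24 (133 hosts, 254 usable)


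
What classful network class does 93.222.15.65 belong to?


First octet: 93
Binary: 01011101
0xxxxxxx -> Class A (1-126)
Class A, default mask 255.0.0.0 (/8)


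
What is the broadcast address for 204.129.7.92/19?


Network: 204.129.0.0/19
Host bits = 13
Set all host bits to 1:
Broadcast: 204.129.31.255


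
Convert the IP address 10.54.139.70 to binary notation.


10 = 00001010
54 = 00110110
139 = 10001011
70 = 01000110
Binary: 00001010.00110110.10001011.01000110


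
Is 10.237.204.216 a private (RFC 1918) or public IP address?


RFC 1918 private ranges:
  10.0.0.0/8 (10.0.0.0 - 10.255.255.255)
  172.16.0.0/12 (172.16.0.0 - 172.31.255.255)
  192.168.0.0/16 (192.168.0.0 - 192.168.255.255)
Private (in 10.0.0.0/8)


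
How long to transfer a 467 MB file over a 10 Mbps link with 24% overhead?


Effective throughput = 10 * (1 - 24/100) = 7.6 Mbps
File size in Mb = 467 * 8 = 3736 Mb
Time = 3736 / 7.6
Time = 491.5789 seconds


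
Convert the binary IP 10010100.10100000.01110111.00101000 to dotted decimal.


10010100 = 148
10100000 = 160
01110111 = 119
00101000 = 40
IP: 148.160.119.40


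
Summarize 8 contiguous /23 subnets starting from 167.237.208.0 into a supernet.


Original prefix: /23
Number of subnets: 8 = 2^3
New prefix = 23 - 3 = 20
Supernet: 167.237.208.0/20


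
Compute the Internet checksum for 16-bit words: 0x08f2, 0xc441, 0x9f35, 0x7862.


Sum all words (with carry folding):
+ 0x08f2 = 0x08f2
+ 0xc441 = 0xcd33
+ 0x9f35 = 0x6c69
+ 0x7862 = 0xe4cb
One's complement: ~0xe4cb
Checksum = 0x1b34


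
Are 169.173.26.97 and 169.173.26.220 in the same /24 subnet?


Mask: 255.255.255.0
169.173.26.97 AND mask = 169.173.26.0
169.173.26.220 AND mask = 169.173.26.0
Yes, same subnet (169.173.26.0)


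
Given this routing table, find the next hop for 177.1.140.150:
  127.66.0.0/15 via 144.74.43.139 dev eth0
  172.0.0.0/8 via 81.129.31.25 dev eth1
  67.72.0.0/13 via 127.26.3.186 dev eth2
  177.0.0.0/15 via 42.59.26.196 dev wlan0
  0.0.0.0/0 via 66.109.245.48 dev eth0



Longest prefix match for 177.1.140.150:
  /15 127.66.0.0: no
  /8 172.0.0.0: no
  /13 67.72.0.0: no
  /15 177.0.0.0: MATCH
  /0 0.0.0.0: MATCH
Selected: next-hop 42.59.26.196 via wlan0 (matched /15)


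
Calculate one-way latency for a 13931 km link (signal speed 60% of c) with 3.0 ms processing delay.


Speed = 0.6 * 3e5 km/s = 180000 km/s
Propagation delay = 13931 / 180000 = 0.0774 s = 77.3944 ms
Processing delay = 3.0 ms
Total one-way latency = 80.3944 ms


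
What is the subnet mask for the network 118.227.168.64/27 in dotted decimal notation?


/27 means 27 network bits, 5 host bits
Binary: 11111111111111111111111111100000
Mask: 255.255.255.224


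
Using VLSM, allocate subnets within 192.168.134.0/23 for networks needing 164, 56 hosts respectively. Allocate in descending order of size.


164 hosts -> /24 (254 usable): 192.168.134.0/24
56 hosts -> /26 (62 usable): 192.168.135.0/26
Allocation: 192.168.134.0/24 (164 hosts, 254 usable); 192.168.135.0/26 (56 hosts, 62 usable)


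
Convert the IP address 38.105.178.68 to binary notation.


38 = 00100110
105 = 01101001
178 = 10110010
68 = 01000100
Binary: 00100110.01101001.10110010.01000100


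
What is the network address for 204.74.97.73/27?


IP:   11001100.01001010.01100001.01001001
Mask: 11111111.11111111.11111111.11100000
AND operation:
Net:  11001100.01001010.01100001.01000000
Network: 204.74.97.64/27


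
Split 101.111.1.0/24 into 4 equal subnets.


New prefix = 24 + 2 = 26
Each subnet has 64 addresses
  101.111.1.0/26
  101.111.1.64/26
  101.111.1.128/26
  101.111.1.192/26
Subnets: 101.111.1.0/26, 101.111.1.64/26, 101.111.1.128/26, 101.111.1.192/26


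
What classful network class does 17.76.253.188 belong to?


First octet: 17
Binary: 00010001
0xxxxxxx -> Class A (1-126)
Class A, default mask 255.0.0.0 (/8)


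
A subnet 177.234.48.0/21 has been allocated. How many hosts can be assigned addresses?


Host bits = 32 - 21 = 11
Total addresses = 2^11 = 2048
Usable = total - 2 (network and broadcast)
Usable hosts: 2046


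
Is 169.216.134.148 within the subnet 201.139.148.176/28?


Subnet network: 201.139.148.176
Test IP AND mask: 169.216.134.144
No, 169.216.134.148 is not in 201.139.148.176/28


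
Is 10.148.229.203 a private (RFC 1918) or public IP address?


RFC 1918 private ranges:
  10.0.0.0/8 (10.0.0.0 - 10.255.255.255)
  172.16.0.0/12 (172.16.0.0 - 172.31.255.255)
  192.168.0.0/16 (192.168.0.0 - 192.168.255.255)
Private (in 10.0.0.0/8)


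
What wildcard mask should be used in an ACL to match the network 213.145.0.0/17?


Subnet mask: 255.255.128.0
Wildcard = 255.255.255.255 - subnet mask
255 - 255 = 0
255 - 255 = 0
255 - 128 = 127
255 - 0 = 255
Wildcard: 0.0.127.255


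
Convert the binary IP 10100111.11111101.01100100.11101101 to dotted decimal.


10100111 = 167
11111101 = 253
01100100 = 100
11101101 = 237
IP: 167.253.100.237


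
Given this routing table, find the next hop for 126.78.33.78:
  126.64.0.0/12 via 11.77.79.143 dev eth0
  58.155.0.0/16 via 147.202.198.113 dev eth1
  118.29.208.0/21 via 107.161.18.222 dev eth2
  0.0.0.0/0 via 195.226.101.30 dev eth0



Longest prefix match for 126.78.33.78:
  /12 126.64.0.0: MATCH
  /16 58.155.0.0: no
  /21 118.29.208.0: no
  /0 0.0.0.0: MATCH
Selected: next-hop 11.77.79.143 via eth0 (matched /12)


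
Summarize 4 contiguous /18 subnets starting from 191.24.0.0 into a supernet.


Original prefix: /18
Number of subnets: 4 = 2^2
New prefix = 18 - 2 = 16
Supernet: 191.24.0.0/16


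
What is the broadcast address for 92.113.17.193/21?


Network: 92.113.16.0/21
Host bits = 11
Set all host bits to 1:
Broadcast: 92.113.23.255


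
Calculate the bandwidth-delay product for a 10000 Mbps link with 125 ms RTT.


BDP = bandwidth * RTT
= 10000 Mbps * 125 ms
= 10000 * 1e6 * 125 / 1000 bits
= 1250000000 bits
= 156250000 bytes
= 152587.8906 KB
BDP = 1250000000 bits (156250000 bytes)


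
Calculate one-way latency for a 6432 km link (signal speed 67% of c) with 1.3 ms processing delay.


Speed = 0.67 * 3e5 km/s = 201000 km/s
Propagation delay = 6432 / 201000 = 0.032 s = 32 ms
Processing delay = 1.3 ms
Total one-way latency = 33.3 ms


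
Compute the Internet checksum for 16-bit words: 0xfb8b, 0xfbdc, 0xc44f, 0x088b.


Sum all words (with carry folding):
+ 0xfb8b = 0xfb8b
+ 0xfbdc = 0xf768
+ 0xc44f = 0xbbb8
+ 0x088b = 0xc443
One's complement: ~0xc443
Checksum = 0x3bbc


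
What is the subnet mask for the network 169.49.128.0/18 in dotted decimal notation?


/18 means 18 network bits, 14 host bits
Binary: 11111111111111111100000000000000
Mask: 255.255.192.0


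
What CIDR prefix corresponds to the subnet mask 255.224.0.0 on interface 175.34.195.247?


Binary: 11111111.11100000.00000000.00000000
Count leading 1s
Prefix: /11


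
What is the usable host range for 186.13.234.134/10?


Network: 186.0.0.0
Broadcast: 186.63.255.255
First usable = network + 1
Last usable = broadcast - 1
Range: 186.0.0.1 to 186.63.255.254


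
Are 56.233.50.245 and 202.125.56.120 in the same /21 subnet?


Mask: 255.255.248.0
56.233.50.245 AND mask = 56.233.48.0
202.125.56.120 AND mask = 202.125.56.0
No, different subnets (56.233.48.0 vs 202.125.56.0)


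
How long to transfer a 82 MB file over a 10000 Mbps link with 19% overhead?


Effective throughput = 10000 * (1 - 19/100) = 8100.0 Mbps
File size in Mb = 82 * 8 = 656 Mb
Time = 656 / 8100.0
Time = 0.081 seconds


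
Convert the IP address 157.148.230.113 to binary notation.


157 = 10011101
148 = 10010100
230 = 11100110
113 = 01110001
Binary: 10011101.10010100.11100110.01110001


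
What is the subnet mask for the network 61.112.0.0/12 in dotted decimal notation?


/12 means 12 network bits, 20 host bits
Binary: 11111111111100000000000000000000
Mask: 255.240.0.0


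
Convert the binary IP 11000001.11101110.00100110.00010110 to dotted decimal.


11000001 = 193
11101110 = 238
00100110 = 38
00010110 = 22
IP: 193.238.38.22


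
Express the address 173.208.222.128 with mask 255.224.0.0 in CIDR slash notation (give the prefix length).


Binary: 11111111.11100000.00000000.00000000
Count leading 1s
Prefix: /11


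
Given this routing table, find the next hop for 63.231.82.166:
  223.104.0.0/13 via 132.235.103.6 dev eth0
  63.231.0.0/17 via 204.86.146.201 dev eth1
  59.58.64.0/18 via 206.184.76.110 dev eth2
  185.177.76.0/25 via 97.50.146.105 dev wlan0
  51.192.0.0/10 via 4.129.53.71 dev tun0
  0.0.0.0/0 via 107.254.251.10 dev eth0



Longest prefix match for 63.231.82.166:
  /13 223.104.0.0: no
  /17 63.231.0.0: MATCH
  /18 59.58.64.0: no
  /25 185.177.76.0: no
  /10 51.192.0.0: no
  /0 0.0.0.0: MATCH
Selected: next-hop 204.86.146.201 via eth1 (matched /17)


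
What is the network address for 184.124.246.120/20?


IP:   10111000.01111100.11110110.01111000
Mask: 11111111.11111111.11110000.00000000
AND operation:
Net:  10111000.01111100.11110000.00000000
Network: 184.124.240.0/20


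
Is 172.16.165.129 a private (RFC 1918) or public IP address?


RFC 1918 private ranges:
  10.0.0.0/8 (10.0.0.0 - 10.255.255.255)
  172.16.0.0/12 (172.16.0.0 - 172.31.255.255)
  192.168.0.0/16 (192.168.0.0 - 192.168.255.255)
Private (in 172.16.0.0/12)


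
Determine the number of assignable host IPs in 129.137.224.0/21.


Host bits = 32 - 21 = 11
Total addresses = 2^11 = 2048
Usable = total - 2 (network and broadcast)
Usable hosts: 2046


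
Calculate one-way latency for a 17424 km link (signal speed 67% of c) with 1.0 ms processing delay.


Speed = 0.67 * 3e5 km/s = 201000 km/s
Propagation delay = 17424 / 201000 = 0.0867 s = 86.6866 ms
Processing delay = 1.0 ms
Total one-way latency = 87.6866 ms


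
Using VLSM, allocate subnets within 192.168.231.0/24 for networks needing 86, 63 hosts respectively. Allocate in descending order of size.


86 hosts -> /25 (126 usable): 192.168.231.0/25
63 hosts -> /25 (126 usable): 192.168.231.128/25
Allocation: 192.168.231.0/25 (86 hosts, 126 usable); 192.168.231.128/25 (63 hosts, 126 usable)


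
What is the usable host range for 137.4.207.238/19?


Network: 137.4.192.0
Broadcast: 137.4.223.255
First usable = network + 1
Last usable = broadcast - 1
Range: 137.4.192.1 to 137.4.223.254


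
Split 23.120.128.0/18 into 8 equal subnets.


New prefix = 18 + 3 = 21
Each subnet has 2048 addresses
  23.120.128.0/21
  23.120.136.0/21
  23.120.144.0/21
  23.120.152.0/21
  23.120.160.0/21
  23.120.168.0/21
  23.120.176.0/21
  23.120.184.0/21
Subnets: 23.120.128.0/21, 23.120.136.0/21, 23.120.144.0/21, 23.120.152.0/21, 23.120.160.0/21, 23.120.168.0/21, 23.120.176.0/21, 23.120.184.0/21


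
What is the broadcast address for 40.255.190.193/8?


Network: 40.0.0.0/8
Host bits = 24
Set all host bits to 1:
Broadcast: 40.255.255.255


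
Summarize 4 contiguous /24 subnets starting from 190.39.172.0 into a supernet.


Original prefix: /24
Number of subnets: 4 = 2^2
New prefix = 24 - 2 = 22
Supernet: 190.39.172.0/22


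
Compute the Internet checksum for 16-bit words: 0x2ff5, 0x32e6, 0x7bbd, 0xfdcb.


Sum all words (with carry folding):
+ 0x2ff5 = 0x2ff5
+ 0x32e6 = 0x62db
+ 0x7bbd = 0xde98
+ 0xfdcb = 0xdc64
One's complement: ~0xdc64
Checksum = 0x239b


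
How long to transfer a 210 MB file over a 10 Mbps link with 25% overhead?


Effective throughput = 10 * (1 - 25/100) = 7.5 Mbps
File size in Mb = 210 * 8 = 1680 Mb
Time = 1680 / 7.5
Time = 224 seconds


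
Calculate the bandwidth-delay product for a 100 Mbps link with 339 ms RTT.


BDP = bandwidth * RTT
= 100 Mbps * 339 ms
= 100 * 1e6 * 339 / 1000 bits
= 33900000 bits
= 4237500 bytes
= 4138.1836 KB
BDP = 33900000 bits (4237500 bytes)


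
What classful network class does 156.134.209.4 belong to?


First octet: 156
Binary: 10011100
10xxxxxx -> Class B (128-191)
Class B, default mask 255.255.0.0 (/16)


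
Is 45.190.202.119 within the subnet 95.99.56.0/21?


Subnet network: 95.99.56.0
Test IP AND mask: 45.190.200.0
No, 45.190.202.119 is not in 95.99.56.0/21


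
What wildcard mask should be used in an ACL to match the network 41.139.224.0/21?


Subnet mask: 255.255.248.0
Wildcard = 255.255.255.255 - subnet mask
255 - 255 = 0
255 - 255 = 0
255 - 248 = 7
255 - 0 = 255
Wildcard: 0.0.7.255


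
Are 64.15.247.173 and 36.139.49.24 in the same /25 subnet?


Mask: 255.255.255.128
64.15.247.173 AND mask = 64.15.247.128
36.139.49.24 AND mask = 36.139.49.0
No, different subnets (64.15.247.128 vs 36.139.49.0)


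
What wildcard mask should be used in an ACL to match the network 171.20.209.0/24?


Subnet mask: 255.255.255.0
Wildcard = 255.255.255.255 - subnet mask
255 - 255 = 0
255 - 255 = 0
255 - 255 = 0
255 - 0 = 255
Wildcard: 0.0.0.255


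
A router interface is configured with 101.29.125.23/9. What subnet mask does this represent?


/9 means 9 network bits, 23 host bits
Binary: 11111111100000000000000000000000
Mask: 255.128.0.0


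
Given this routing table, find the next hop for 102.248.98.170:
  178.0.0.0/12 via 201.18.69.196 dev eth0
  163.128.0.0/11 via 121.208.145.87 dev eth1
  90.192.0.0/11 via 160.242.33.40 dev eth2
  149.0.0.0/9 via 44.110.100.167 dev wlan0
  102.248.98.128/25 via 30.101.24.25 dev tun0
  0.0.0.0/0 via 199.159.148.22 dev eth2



Longest prefix match for 102.248.98.170:
  /12 178.0.0.0: no
  /11 163.128.0.0: no
  /11 90.192.0.0: no
  /9 149.0.0.0: no
  /25 102.248.98.128: MATCH
  /0 0.0.0.0: MATCH
Selected: next-hop 30.101.24.25 via tun0 (matched /25)


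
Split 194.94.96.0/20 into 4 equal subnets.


New prefix = 20 + 2 = 22
Each subnet has 1024 addresses
  194.94.96.0/22
  194.94.100.0/22
  194.94.104.0/22
  194.94.108.0/22
Subnets: 194.94.96.0/22, 194.94.100.0/22, 194.94.104.0/22, 194.94.108.0/22


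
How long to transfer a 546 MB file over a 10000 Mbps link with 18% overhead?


Effective throughput = 10000 * (1 - 18/100) = 8200 Mbps
File size in Mb = 546 * 8 = 4368 Mb
Time = 4368 / 8200
Time = 0.5327 seconds


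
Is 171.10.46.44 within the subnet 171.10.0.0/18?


Subnet network: 171.10.0.0
Test IP AND mask: 171.10.0.0
Yes, 171.10.46.44 is in 171.10.0.0/18


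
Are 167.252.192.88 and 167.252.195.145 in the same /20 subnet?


Mask: 255.255.240.0
167.252.192.88 AND mask = 167.252.192.0
167.252.195.145 AND mask = 167.252.192.0
Yes, same subnet (167.252.192.0)


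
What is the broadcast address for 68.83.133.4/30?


Network: 68.83.133.4/30
Host bits = 2
Set all host bits to 1:
Broadcast: 68.83.133.7


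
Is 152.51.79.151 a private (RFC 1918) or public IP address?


RFC 1918 private ranges:
  10.0.0.0/8 (10.0.0.0 - 10.255.255.255)
  172.16.0.0/12 (172.16.0.0 - 172.31.255.255)
  192.168.0.0/16 (192.168.0.0 - 192.168.255.255)
Public (not in any RFC 1918 range)


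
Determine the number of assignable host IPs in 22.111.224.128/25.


Host bits = 32 - 25 = 7
Total addresses = 2^7 = 128
Usable = total - 2 (network and broadcast)
Usable hosts: 126


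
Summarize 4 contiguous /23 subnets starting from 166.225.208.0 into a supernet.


Original prefix: /23
Number of subnets: 4 = 2^2
New prefix = 23 - 2 = 21
Supernet: 166.225.208.0/21


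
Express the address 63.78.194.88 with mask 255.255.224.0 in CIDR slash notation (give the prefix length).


Binary: 11111111.11111111.11100000.00000000
Count leading 1s
Prefix: /19


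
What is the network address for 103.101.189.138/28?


IP:   01100111.01100101.10111101.10001010
Mask: 11111111.11111111.11111111.11110000
AND operation:
Net:  01100111.01100101.10111101.10000000
Network: 103.101.189.128/28


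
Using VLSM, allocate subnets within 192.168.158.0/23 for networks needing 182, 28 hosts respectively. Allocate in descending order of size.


182 hosts -> /24 (254 usable): 192.168.158.0/24
28 hosts -> /27 (30 usable): 192.168.159.0/27
Allocation: 192.168.158.0/24 (182 hosts, 254 usable); 192.168.159.0/27 (28 hosts, 30 usable)


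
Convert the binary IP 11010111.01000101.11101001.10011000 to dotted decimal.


11010111 = 215
01000101 = 69
11101001 = 233
10011000 = 152
IP: 215.69.233.152


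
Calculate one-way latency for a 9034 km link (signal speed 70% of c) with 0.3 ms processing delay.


Speed = 0.7 * 3e5 km/s = 210000 km/s
Propagation delay = 9034 / 210000 = 0.043 s = 43.019 ms
Processing delay = 0.3 ms
Total one-way latency = 43.319 ms


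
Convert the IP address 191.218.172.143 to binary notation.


191 = 10111111
218 = 11011010
172 = 10101100
143 = 10001111
Binary: 10111111.11011010.10101100.10001111


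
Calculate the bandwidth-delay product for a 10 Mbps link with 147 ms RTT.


BDP = bandwidth * RTT
= 10 Mbps * 147 ms
= 10 * 1e6 * 147 / 1000 bits
= 1470000 bits
= 183750 bytes
= 179.4434 KB
BDP = 1470000 bits (183750 bytes)


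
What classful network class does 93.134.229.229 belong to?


First octet: 93
Binary: 01011101
0xxxxxxx -> Class A (1-126)
Class A, default mask 255.0.0.0 (/8)


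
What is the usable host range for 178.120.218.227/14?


Network: 178.120.0.0
Broadcast: 178.123.255.255
First usable = network + 1
Last usable = broadcast - 1
Range: 178.120.0.1 to 178.123.255.254


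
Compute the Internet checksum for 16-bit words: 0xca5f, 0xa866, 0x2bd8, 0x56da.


Sum all words (with carry folding):
+ 0xca5f = 0xca5f
+ 0xa866 = 0x72c6
+ 0x2bd8 = 0x9e9e
+ 0x56da = 0xf578
One's complement: ~0xf578
Checksum = 0x0a87


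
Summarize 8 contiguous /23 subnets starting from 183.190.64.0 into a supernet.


Original prefix: /23
Number of subnets: 8 = 2^3
New prefix = 23 - 3 = 20
Supernet: 183.190.64.0/20


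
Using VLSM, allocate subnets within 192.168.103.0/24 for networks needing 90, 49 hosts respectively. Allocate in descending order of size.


90 hosts -> /25 (126 usable): 192.168.103.0/25
49 hosts -> /26 (62 usable): 192.168.103.128/26
Allocation: 192.168.103.0/25 (90 hosts, 126 usable); 192.168.103.128/26 (49 hosts, 62 usable)


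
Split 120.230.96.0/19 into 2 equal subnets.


New prefix = 19 + 1 = 20
Each subnet has 4096 addresses
  120.230.96.0/20
  120.230.112.0/20
Subnets: 120.230.96.0/20, 120.230.112.0/20


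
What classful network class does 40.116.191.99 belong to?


First octet: 40
Binary: 00101000
0xxxxxxx -> Class A (1-126)
Class A, default mask 255.0.0.0 (/8)


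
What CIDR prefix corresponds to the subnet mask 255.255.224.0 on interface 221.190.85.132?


Binary: 11111111.11111111.11100000.00000000
Count leading 1s
Prefix: /19


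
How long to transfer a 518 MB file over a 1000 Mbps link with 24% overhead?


Effective throughput = 1000 * (1 - 24/100) = 760 Mbps
File size in Mb = 518 * 8 = 4144 Mb
Time = 4144 / 760
Time = 5.4526 seconds


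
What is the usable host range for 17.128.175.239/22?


Network: 17.128.172.0
Broadcast: 17.128.175.255
First usable = network + 1
Last usable = broadcast - 1
Range: 17.128.172.1 to 17.128.175.254


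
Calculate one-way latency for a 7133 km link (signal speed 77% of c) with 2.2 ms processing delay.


Speed = 0.77 * 3e5 km/s = 231000 km/s
Propagation delay = 7133 / 231000 = 0.0309 s = 30.8788 ms
Processing delay = 2.2 ms
Total one-way latency = 33.0788 ms


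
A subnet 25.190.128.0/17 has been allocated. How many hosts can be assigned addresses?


Host bits = 32 - 17 = 15
Total addresses = 2^15 = 32768
Usable = total - 2 (network and broadcast)
Usable hosts: 32766


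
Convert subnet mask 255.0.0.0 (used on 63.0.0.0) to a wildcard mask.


Subnet mask: 255.0.0.0
Wildcard = 255.255.255.255 - subnet mask
255 - 255 = 0
255 - 0 = 255
255 - 0 = 255
255 - 0 = 255
Wildcard: 0.255.255.255


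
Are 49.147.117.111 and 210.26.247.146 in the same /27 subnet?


Mask: 255.255.255.224
49.147.117.111 AND mask = 49.147.117.96
210.26.247.146 AND mask = 210.26.247.128
No, different subnets (49.147.117.96 vs 210.26.247.128)


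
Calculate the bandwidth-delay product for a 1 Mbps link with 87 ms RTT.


BDP = bandwidth * RTT
= 1 Mbps * 87 ms
= 1 * 1e6 * 87 / 1000 bits
= 87000 bits
= 10875 bytes
= 10.6201 KB
BDP = 87000 bits (10875 bytes)


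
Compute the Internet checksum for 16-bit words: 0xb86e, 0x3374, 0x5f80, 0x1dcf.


Sum all words (with carry folding):
+ 0xb86e = 0xb86e
+ 0x3374 = 0xebe2
+ 0x5f80 = 0x4b63
+ 0x1dcf = 0x6932
One's complement: ~0x6932
Checksum = 0x96cd


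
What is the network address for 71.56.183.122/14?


IP:   01000111.00111000.10110111.01111010
Mask: 11111111.11111100.00000000.00000000
AND operation:
Net:  01000111.00111000.00000000.00000000
Network: 71.56.0.0/14


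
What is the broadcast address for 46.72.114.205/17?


Network: 46.72.0.0/17
Host bits = 15
Set all host bits to 1:
Broadcast: 46.72.127.255


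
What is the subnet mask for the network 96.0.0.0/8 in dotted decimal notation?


/8 means 8 network bits, 24 host bits
Binary: 11111111000000000000000000000000
Mask: 255.0.0.0


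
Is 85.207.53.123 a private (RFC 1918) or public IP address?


RFC 1918 private ranges:
  10.0.0.0/8 (10.0.0.0 - 10.255.255.255)
  172.16.0.0/12 (172.16.0.0 - 172.31.255.255)
  192.168.0.0/16 (192.168.0.0 - 192.168.255.255)
Public (not in any RFC 1918 range)


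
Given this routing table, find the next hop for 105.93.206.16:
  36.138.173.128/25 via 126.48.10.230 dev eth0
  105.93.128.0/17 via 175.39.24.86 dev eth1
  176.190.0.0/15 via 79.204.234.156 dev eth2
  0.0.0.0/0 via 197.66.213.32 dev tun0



Longest prefix match for 105.93.206.16:
  /25 36.138.173.128: no
  /17 105.93.128.0: MATCH
  /15 176.190.0.0: no
  /0 0.0.0.0: MATCH
Selected: next-hop 175.39.24.86 via eth1 (matched /17)


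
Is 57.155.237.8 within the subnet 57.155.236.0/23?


Subnet network: 57.155.236.0
Test IP AND mask: 57.155.236.0
Yes, 57.155.237.8 is in 57.155.236.0/23


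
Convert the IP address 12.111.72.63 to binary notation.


12 = 00001100
111 = 01101111
72 = 01001000
63 = 00111111
Binary: 00001100.01101111.01001000.00111111


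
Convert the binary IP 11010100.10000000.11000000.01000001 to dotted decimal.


11010100 = 212
10000000 = 128
11000000 = 192
01000001 = 65
IP: 212.128.192.65


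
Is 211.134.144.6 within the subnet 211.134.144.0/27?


Subnet network: 211.134.144.0
Test IP AND mask: 211.134.144.0
Yes, 211.134.144.6 is in 211.134.144.0/27


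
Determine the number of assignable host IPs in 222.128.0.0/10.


Host bits = 32 - 10 = 22
Total addresses = 2^22 = 4194304
Usable = total - 2 (network and broadcast)
Usable hosts: 4194302


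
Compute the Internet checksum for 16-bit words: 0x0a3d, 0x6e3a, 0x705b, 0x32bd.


Sum all words (with carry folding):
+ 0x0a3d = 0x0a3d
+ 0x6e3a = 0x7877
+ 0x705b = 0xe8d2
+ 0x32bd = 0x1b90
One's complement: ~0x1b90
Checksum = 0xe46f


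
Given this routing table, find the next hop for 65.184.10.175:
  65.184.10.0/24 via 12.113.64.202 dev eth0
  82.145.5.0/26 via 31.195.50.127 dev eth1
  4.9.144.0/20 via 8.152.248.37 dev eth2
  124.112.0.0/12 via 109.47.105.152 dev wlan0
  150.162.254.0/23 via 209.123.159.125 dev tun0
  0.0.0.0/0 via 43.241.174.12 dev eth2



Longest prefix match for 65.184.10.175:
  /24 65.184.10.0: MATCH
  /26 82.145.5.0: no
  /20 4.9.144.0: no
  /12 124.112.0.0: no
  /23 150.162.254.0: no
  /0 0.0.0.0: MATCH
Selected: next-hop 12.113.64.202 via eth0 (matched /24)


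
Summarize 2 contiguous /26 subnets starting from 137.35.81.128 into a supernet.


Original prefix: /26
Number of subnets: 2 = 2^1
New prefix = 26 - 1 = 25
Supernet: 137.35.81.128/25


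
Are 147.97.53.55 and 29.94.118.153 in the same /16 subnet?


Mask: 255.255.0.0
147.97.53.55 AND mask = 147.97.0.0
29.94.118.153 AND mask = 29.94.0.0
No, different subnets (147.97.0.0 vs 29.94.0.0)


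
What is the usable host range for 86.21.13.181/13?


Network: 86.16.0.0
Broadcast: 86.23.255.255
First usable = network + 1
Last usable = broadcast - 1
Range: 86.16.0.1 to 86.23.255.254


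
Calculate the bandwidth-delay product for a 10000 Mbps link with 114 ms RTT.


BDP = bandwidth * RTT
= 10000 Mbps * 114 ms
= 10000 * 1e6 * 114 / 1000 bits
= 1140000000 bits
= 142500000 bytes
= 139160.1562 KB
BDP = 1140000000 bits (142500000 bytes)


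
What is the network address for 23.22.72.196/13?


IP:   00010111.00010110.01001000.11000100
Mask: 11111111.11111000.00000000.00000000
AND operation:
Net:  00010111.00010000.00000000.00000000
Network: 23.16.0.0/13
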